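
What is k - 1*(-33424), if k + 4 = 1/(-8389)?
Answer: 280360379/8389 ≈ 33420.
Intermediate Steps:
k = -33557/8389 (k = -4 + 1/(-8389) = -4 - 1/8389 = -33557/8389 ≈ -4.0001)
k - 1*(-33424) = -33557/8389 - 1*(-33424) = -33557/8389 + 33424 = 280360379/8389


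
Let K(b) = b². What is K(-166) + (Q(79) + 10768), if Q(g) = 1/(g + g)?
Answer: 6055193/158 ≈ 38324.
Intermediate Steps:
Q(g) = 1/(2*g)
K(-166) + (Q(79) + 10768) = (-166)² + ((½)/79 + 10768) = 27556 + ((½)*(1/79) + 10768) = 27556 + (1/158 + 10768) = 27556 + 1701345/158 = 6055193/158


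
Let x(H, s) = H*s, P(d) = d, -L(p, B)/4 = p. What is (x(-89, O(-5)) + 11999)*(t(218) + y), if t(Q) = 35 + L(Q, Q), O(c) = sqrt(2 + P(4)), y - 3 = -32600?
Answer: -401174566 + 2975626*sqrt(6) ≈ -3.9389e+8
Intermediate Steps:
y = -32597 (y = 3 - 32600 = -32597)
L(p, B) = -4*p
O(c) = sqrt(6) (O(c) = sqrt(2 + 4) = sqrt(6))
t(Q) = 35 - 4*Q
(x(-89, O(-5)) + 11999)*(t(218) + y) = (-89*sqrt(6) + 11999)*((35 - 4*218) - 32597) = (11999 - 89*sqrt(6))*((35 - 872) - 32597) = (11999 - 89*sqrt(6))*(-837 - 32597) = (11999 - 89*sqrt(6))*(-33434) = -401174566 + 2975626*sqrt(6)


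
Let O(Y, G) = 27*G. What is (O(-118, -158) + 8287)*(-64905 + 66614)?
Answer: 6871889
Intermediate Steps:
(O(-118, -158) + 8287)*(-64905 + 66614) = (27*(-158) + 8287)*(-64905 + 66614) = (-4266 + 8287)*1709 = 4021*1709 = 6871889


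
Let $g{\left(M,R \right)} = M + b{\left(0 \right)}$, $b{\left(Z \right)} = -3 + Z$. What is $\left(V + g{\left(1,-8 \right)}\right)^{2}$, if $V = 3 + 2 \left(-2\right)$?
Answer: $9$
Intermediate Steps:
$V = -1$ ($V = 3 - 4 = -1$)
$g{\left(M,R \right)} = -3 + M$ ($g{\left(M,R \right)} = M + \left(-3 + 0\right) = M - 3 = -3 + M$)
$\left(V + g{\left(1,-8 \right)}\right)^{2} = \left(-1 + \left(-3 + 1\right)\right)^{2} = \left(-1 - 2\right)^{2} = \left(-3\right)^{2} = 9$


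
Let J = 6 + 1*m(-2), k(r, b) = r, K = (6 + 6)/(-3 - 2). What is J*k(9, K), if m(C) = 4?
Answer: 90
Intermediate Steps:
K = -12/5 (K = 12/(-5) = 12*(-1/5) = -12/5 ≈ -2.4000)
J = 10 (J = 6 + 1*4 = 6 + 4 = 10)
J*k(9, K) = 10*9 = 90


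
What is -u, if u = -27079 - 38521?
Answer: 65600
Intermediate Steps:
u = -65600
-u = -1*(-65600) = 65600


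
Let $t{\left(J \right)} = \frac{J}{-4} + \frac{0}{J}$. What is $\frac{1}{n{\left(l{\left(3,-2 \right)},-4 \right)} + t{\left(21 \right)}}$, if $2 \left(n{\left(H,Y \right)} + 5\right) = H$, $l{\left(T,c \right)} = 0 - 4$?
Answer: $- \frac{4}{49} \approx -0.081633$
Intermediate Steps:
$l{\left(T,c \right)} = -4$
$t{\left(J \right)} = - \frac{J}{4}$ ($t{\left(J \right)} = J \left(- \frac{1}{4}\right) + 0 = - \frac{J}{4} + 0 = - \frac{J}{4}$)
$n{\left(H,Y \right)} = -5 + \frac{H}{2}$
$\frac{1}{n{\left(l{\left(3,-2 \right)},-4 \right)} + t{\left(21 \right)}} = \frac{1}{\left(-5 + \frac{1}{2} \left(-4\right)\right) - \frac{21}{4}} = \frac{1}{\left(-5 - 2\right) - \frac{21}{4}} = \frac{1}{-7 - \frac{21}{4}} = \frac{1}{- \frac{49}{4}} = - \frac{4}{49}$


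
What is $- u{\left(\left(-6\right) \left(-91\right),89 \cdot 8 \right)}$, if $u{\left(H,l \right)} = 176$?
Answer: $-176$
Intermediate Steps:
$- u{\left(\left(-6\right) \left(-91\right),89 \cdot 8 \right)} = \left(-1\right) 176 = -176$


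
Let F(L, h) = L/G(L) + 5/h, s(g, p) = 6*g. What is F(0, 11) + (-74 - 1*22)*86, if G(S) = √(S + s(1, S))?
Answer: -90811/11 ≈ -8255.5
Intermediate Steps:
G(S) = √(6 + S) (G(S) = √(S + 6*1) = √(S + 6) = √(6 + S))
F(L, h) = 5/h + L/√(6 + L) (F(L, h) = L/(√(6 + L)) + 5/h = L/√(6 + L) + 5/h = 5/h + L/√(6 + L))
F(0, 11) + (-74 - 1*22)*86 = (5/11 + 0/√(6 + 0)) + (-74 - 1*22)*86 = (5*(1/11) + 0/√6) + (-74 - 22)*86 = (5/11 + 0*(√6/6)) - 96*86 = (5/11 + 0) - 8256 = 5/11 - 8256 = -90811/11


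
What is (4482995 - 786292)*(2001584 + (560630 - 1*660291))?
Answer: 7030844459869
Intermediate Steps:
(4482995 - 786292)*(2001584 + (560630 - 1*660291)) = 3696703*(2001584 + (560630 - 660291)) = 3696703*(2001584 - 99661) = 3696703*1901923 = 7030844459869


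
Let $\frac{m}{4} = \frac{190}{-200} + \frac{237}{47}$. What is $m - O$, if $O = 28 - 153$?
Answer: $\frac{33222}{235} \approx 141.37$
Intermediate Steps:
$O = -125$
$m = \frac{3847}{235}$ ($m = 4 \left(\frac{190}{-200} + \frac{237}{47}\right) = 4 \left(190 \left(- \frac{1}{200}\right) + 237 \cdot \frac{1}{47}\right) = 4 \left(- \frac{19}{20} + \frac{237}{47}\right) = 4 \cdot \frac{3847}{940} = \frac{3847}{235} \approx 16.37$)
$m - O = \frac{3847}{235} - -125 = \frac{3847}{235} + 125 = \frac{33222}{235}$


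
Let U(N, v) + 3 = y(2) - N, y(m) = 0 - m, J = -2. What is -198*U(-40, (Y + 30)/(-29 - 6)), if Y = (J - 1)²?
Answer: -6930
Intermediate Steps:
y(m) = -m
Y = 9 (Y = (-2 - 1)² = (-3)² = 9)
U(N, v) = -5 - N (U(N, v) = -3 + (-1*2 - N) = -3 + (-2 - N) = -5 - N)
-198*U(-40, (Y + 30)/(-29 - 6)) = -198*(-5 - 1*(-40)) = -198*(-5 + 40) = -198*35 = -6930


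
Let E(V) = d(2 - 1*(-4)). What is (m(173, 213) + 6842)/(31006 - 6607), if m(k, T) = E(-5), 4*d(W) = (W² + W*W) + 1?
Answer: 3049/10844 ≈ 0.28117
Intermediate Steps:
d(W) = ¼ + W²/2 (d(W) = ((W² + W*W) + 1)/4 = ((W² + W²) + 1)/4 = (2*W² + 1)/4 = (1 + 2*W²)/4 = ¼ + W²/2)
E(V) = 73/4 (E(V) = ¼ + (2 - 1*(-4))²/2 = ¼ + (2 + 4)²/2 = ¼ + (½)*6² = ¼ + (½)*36 = ¼ + 18 = 73/4)
m(k, T) = 73/4
(m(173, 213) + 6842)/(31006 - 6607) = (73/4 + 6842)/(31006 - 6607) = (27441/4)/24399 = (27441/4)*(1/24399) = 3049/10844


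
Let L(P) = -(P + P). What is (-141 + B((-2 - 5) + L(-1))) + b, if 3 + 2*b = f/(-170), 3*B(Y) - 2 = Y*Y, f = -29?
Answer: -45361/340 ≈ -133.41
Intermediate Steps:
L(P) = -2*P
B(Y) = 2/3 + Y**2/3 (B(Y) = 2/3 + (Y*Y)/3 = 2/3 + Y**2/3)
b = -481/340 (b = -3/2 + (-29/(-170))/2 = -3/2 + (-29*(-1/170))/2 = -3/2 + (1/2)*(29/170) = -3/2 + 29/340 = -481/340 ≈ -1.4147)
(-141 + B((-2 - 5) + L(-1))) + b = (-141 + (2/3 + ((-2 - 5) - 2*(-1))**2/3)) - 481/340 = (-141 + (2/3 + (-7 + 2)**2/3)) - 481/340 = (-141 + (2/3 + (1/3)*(-5)**2)) - 481/340 = (-141 + (2/3 + (1/3)*25)) - 481/340 = (-141 + (2/3 + 25/3)) - 481/340 = (-141 + 9) - 481/340 = -132 - 481/340 = -45361/340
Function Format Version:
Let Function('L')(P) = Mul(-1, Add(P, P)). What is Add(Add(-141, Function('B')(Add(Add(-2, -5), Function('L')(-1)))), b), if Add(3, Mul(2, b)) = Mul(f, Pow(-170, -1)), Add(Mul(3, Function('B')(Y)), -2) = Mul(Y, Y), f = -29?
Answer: Rational(-45361, 340) ≈ -133.41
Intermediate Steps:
Function('L')(P) = Mul(-2, P) (Function('L')(P) = Mul(-1, Mul(2, P)) = Mul(-2, P))
Function('B')(Y) = Add(Rational(2, 3), Mul(Rational(1, 3), Pow(Y, 2))) (Function('B')(Y) = Add(Rational(2, 3), Mul(Rational(1, 3), Mul(Y, Y))) = Add(Rational(2, 3), Mul(Rational(1, 3), Pow(Y, 2))))
b = Rational(-481, 340) (b = Add(Rational(-3, 2), Mul(Rational(1, 2), Mul(-29, Pow(-170, -1)))) = Add(Rational(-3, 2), Mul(Rational(1, 2), Mul(-29, Rational(-1, 170)))) = Add(Rational(-3, 2), Mul(Rational(1, 2), Rational(29, 170))) = Add(Rational(-3, 2), Rational(29, 340)) = Rational(-481, 340) ≈ -1.4147)
Add(Add(-141, Function('B')(Add(Add(-2, -5), Function('L')(-1)))), b) = Add(Add(-141, Add(Rational(2, 3), Mul(Rational(1, 3), Pow(Add(Add(-2, -5), Mul(-2, -1)), 2)))), Rational(-481, 340)) = Add(Add(-141, Add(Rational(2, 3), Mul(Rational(1, 3), Pow(Add(-7, 2), 2)))), Rational(-481, 340)) = Add(Add(-141, Add(Rational(2, 3), Mul(Rational(1, 3), Pow(-5, 2)))), Rational(-481, 340)) = Add(Add(-141, Add(Rational(2, 3), Mul(Rational(1, 3), 25))), Rational(-481, 340)) = Add(Add(-141, Add(Rational(2, 3), Rational(25, 3))), Rational(-481, 340)) = Add(Add(-141, 9), Rational(-481, 340)) = Add(-132, Rational(-481, 340)) = Rational(-45361, 340)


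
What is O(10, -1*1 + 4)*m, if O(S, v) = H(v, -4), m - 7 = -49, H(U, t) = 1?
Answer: -42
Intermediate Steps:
m = -42 (m = 7 - 49 = -42)
O(S, v) = 1
O(10, -1*1 + 4)*m = 1*(-42) = -42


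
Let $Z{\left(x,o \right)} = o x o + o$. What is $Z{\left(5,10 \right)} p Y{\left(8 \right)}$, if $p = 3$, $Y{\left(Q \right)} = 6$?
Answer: $9180$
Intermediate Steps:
$Z{\left(x,o \right)} = o + x o^{2}$ ($Z{\left(x,o \right)} = x o^{2} + o = o + x o^{2}$)
$Z{\left(5,10 \right)} p Y{\left(8 \right)} = 10 \left(1 + 10 \cdot 5\right) 3 \cdot 6 = 10 \left(1 + 50\right) 3 \cdot 6 = 10 \cdot 51 \cdot 3 \cdot 6 = 510 \cdot 3 \cdot 6 = 1530 \cdot 6 = 9180$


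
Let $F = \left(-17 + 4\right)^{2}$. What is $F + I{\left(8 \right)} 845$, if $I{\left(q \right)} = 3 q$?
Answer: $20449$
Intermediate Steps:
$F = 169$ ($F = \left(-13\right)^{2} = 169$)
$F + I{\left(8 \right)} 845 = 169 + 3 \cdot 8 \cdot 845 = 169 + 24 \cdot 845 = 169 + 20280 = 20449$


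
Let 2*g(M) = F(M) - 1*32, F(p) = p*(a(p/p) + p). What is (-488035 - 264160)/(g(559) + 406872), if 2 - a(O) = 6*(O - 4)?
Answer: -1504390/1137373 ≈ -1.3227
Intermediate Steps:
a(O) = 26 - 6*O (a(O) = 2 - 6*(O - 4) = 2 - 6*(-4 + O) = 2 - (-24 + 6*O) = 2 + (24 - 6*O) = 26 - 6*O)
F(p) = p*(20 + p) (F(p) = p*((26 - 6*p/p) + p) = p*((26 - 6*1) + p) = p*((26 - 6) + p) = p*(20 + p))
g(M) = -16 + M*(20 + M)/2 (g(M) = (M*(20 + M) - 1*32)/2 = (M*(20 + M) - 32)/2 = (-32 + M*(20 + M))/2 = -16 + M*(20 + M)/2)
(-488035 - 264160)/(g(559) + 406872) = (-488035 - 264160)/((-16 + (½)*559*(20 + 559)) + 406872) = -752195/((-16 + (½)*559*579) + 406872) = -752195/((-16 + 323661/2) + 406872) = -752195/(323629/2 + 406872) = -752195/1137373/2 = -752195*2/1137373 = -1504390/1137373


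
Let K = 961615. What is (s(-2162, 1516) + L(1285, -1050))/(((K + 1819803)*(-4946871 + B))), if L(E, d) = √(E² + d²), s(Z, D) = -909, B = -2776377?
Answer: 303/7160527001888 - 5*√110149/21481581005664 ≈ -3.4934e-11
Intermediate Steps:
(s(-2162, 1516) + L(1285, -1050))/(((K + 1819803)*(-4946871 + B))) = (-909 + √(1285² + (-1050)²))/(((961615 + 1819803)*(-4946871 - 2776377))) = (-909 + √(1651225 + 1102500))/((2781418*(-7723248))) = (-909 + √2753725)/(-21481581005664) = (-909 + 5*√110149)*(-1/21481581005664) = 303/7160527001888 - 5*√110149/21481581005664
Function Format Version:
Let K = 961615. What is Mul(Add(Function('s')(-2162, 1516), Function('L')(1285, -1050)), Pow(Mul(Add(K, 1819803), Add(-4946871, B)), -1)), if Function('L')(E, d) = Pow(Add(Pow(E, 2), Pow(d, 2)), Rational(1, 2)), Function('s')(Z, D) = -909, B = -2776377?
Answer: Add(Rational(303, 7160527001888), Mul(Rational(-5, 21481581005664), Pow(110149, Rational(1, 2)))) ≈ -3.4934e-11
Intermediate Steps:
Mul(Add(Function('s')(-2162, 1516), Function('L')(1285, -1050)), Pow(Mul(Add(K, 1819803), Add(-4946871, B)), -1)) = Mul(Add(-909, Pow(Add(Pow(1285, 2), Pow(-1050, 2)), Rational(1, 2))), Pow(Mul(Add(961615, 1819803), Add(-4946871, -2776377)), -1)) = Mul(Add(-909, Pow(Add(1651225, 1102500), Rational(1, 2))), Pow(Mul(2781418, -7723248), -1)) = Mul(Add(-909, Pow(2753725, Rational(1, 2))), Pow(-21481581005664, -1)) = Mul(Add(-909, Mul(5, Pow(110149, Rational(1, 2)))), Rational(-1, 21481581005664)) = Add(Rational(303, 7160527001888), Mul(Rational(-5, 21481581005664), Pow(110149, Rational(1, 2))))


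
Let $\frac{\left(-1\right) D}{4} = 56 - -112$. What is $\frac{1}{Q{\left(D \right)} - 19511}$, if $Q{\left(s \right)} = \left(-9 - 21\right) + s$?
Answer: $- \frac{1}{20213} \approx -4.9473 \cdot 10^{-5}$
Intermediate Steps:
$D = -672$ ($D = - 4 \left(56 - -112\right) = - 4 \left(56 + 112\right) = \left(-4\right) 168 = -672$)
$Q{\left(s \right)} = -30 + s$
$\frac{1}{Q{\left(D \right)} - 19511} = \frac{1}{\left(-30 - 672\right) - 19511} = \frac{1}{-702 - 19511} = \frac{1}{-20213} = - \frac{1}{20213}$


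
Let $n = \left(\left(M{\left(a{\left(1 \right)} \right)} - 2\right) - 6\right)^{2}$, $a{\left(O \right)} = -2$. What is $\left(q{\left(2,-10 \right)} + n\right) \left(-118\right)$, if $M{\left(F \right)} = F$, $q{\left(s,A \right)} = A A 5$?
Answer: $-70800$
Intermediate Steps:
$q{\left(s,A \right)} = 5 A^{2}$ ($q{\left(s,A \right)} = A^{2} \cdot 5 = 5 A^{2}$)
$n = 100$ ($n = \left(\left(-2 - 2\right) - 6\right)^{2} = \left(-4 - 6\right)^{2} = \left(-10\right)^{2} = 100$)
$\left(q{\left(2,-10 \right)} + n\right) \left(-118\right) = \left(5 \left(-10\right)^{2} + 100\right) \left(-118\right) = \left(5 \cdot 100 + 100\right) \left(-118\right) = \left(500 + 100\right) \left(-118\right) = 600 \left(-118\right) = -70800$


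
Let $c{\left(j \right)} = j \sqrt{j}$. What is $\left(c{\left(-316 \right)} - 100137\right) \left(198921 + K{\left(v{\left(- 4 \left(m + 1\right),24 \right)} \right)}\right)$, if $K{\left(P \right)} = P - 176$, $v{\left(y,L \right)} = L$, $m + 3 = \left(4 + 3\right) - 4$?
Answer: $-19904131353 - 125622008 i \sqrt{79} \approx -1.9904 \cdot 10^{10} - 1.1166 \cdot 10^{9} i$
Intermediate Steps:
$c{\left(j \right)} = j^{\frac{3}{2}}$
$m = 0$ ($m = -3 + \left(\left(4 + 3\right) - 4\right) = -3 + \left(7 - 4\right) = -3 + 3 = 0$)
$K{\left(P \right)} = -176 + P$ ($K{\left(P \right)} = P - 176 = -176 + P$)
$\left(c{\left(-316 \right)} - 100137\right) \left(198921 + K{\left(v{\left(- 4 \left(m + 1\right),24 \right)} \right)}\right) = \left(\left(-316\right)^{\frac{3}{2}} - 100137\right) \left(198921 + \left(-176 + 24\right)\right) = \left(- 632 i \sqrt{79} - 100137\right) \left(198921 - 152\right) = \left(-100137 - 632 i \sqrt{79}\right) 198769 = -19904131353 - 125622008 i \sqrt{79}$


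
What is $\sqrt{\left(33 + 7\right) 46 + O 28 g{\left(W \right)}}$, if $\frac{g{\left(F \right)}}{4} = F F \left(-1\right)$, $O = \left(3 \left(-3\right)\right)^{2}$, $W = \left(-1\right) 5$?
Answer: $8 i \sqrt{3515} \approx 474.3 i$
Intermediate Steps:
$W = -5$
$O = 81$ ($O = \left(-9\right)^{2} = 81$)
$g{\left(F \right)} = - 4 F^{2}$ ($g{\left(F \right)} = 4 F F \left(-1\right) = 4 F^{2} \left(-1\right) = 4 \left(- F^{2}\right) = - 4 F^{2}$)
$\sqrt{\left(33 + 7\right) 46 + O 28 g{\left(W \right)}} = \sqrt{\left(33 + 7\right) 46 + 81 \cdot 28 \left(- 4 \left(-5\right)^{2}\right)} = \sqrt{40 \cdot 46 + 2268 \left(\left(-4\right) 25\right)} = \sqrt{1840 + 2268 \left(-100\right)} = \sqrt{1840 - 226800} = \sqrt{-224960} = 8 i \sqrt{3515}$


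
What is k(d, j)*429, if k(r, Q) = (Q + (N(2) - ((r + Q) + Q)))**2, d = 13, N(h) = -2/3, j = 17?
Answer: 1210352/3 ≈ 4.0345e+5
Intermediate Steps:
N(h) = -2/3 (N(h) = -2*1/3 = -2/3)
k(r, Q) = (-2/3 - Q - r)**2 (k(r, Q) = (Q + (-2/3 - ((r + Q) + Q)))**2 = (Q + (-2/3 - ((Q + r) + Q)))**2 = (Q + (-2/3 - (r + 2*Q)))**2 = (Q + (-2/3 + (-r - 2*Q)))**2 = (Q + (-2/3 - r - 2*Q))**2 = (-2/3 - Q - r)**2)
k(d, j)*429 = ((2 + 3*17 + 3*13)**2/9)*429 = ((2 + 51 + 39)**2/9)*429 = ((1/9)*92**2)*429 = ((1/9)*8464)*429 = (8464/9)*429 = 1210352/3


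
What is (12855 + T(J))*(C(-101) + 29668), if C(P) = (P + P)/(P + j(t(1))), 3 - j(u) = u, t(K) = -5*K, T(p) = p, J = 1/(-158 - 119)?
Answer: 9825501837884/25761 ≈ 3.8141e+8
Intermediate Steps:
J = -1/277 (J = 1/(-277) = -1/277 ≈ -0.0036101)
j(u) = 3 - u
C(P) = 2*P/(8 + P) (C(P) = (P + P)/(P + (3 - (-5))) = (2*P)/(P + (3 - 1*(-5))) = (2*P)/(P + (3 + 5)) = (2*P)/(P + 8) = (2*P)/(8 + P) = 2*P/(8 + P))
(12855 + T(J))*(C(-101) + 29668) = (12855 - 1/277)*(2*(-101)/(8 - 101) + 29668) = 3560834*(2*(-101)/(-93) + 29668)/277 = 3560834*(2*(-101)*(-1/93) + 29668)/277 = 3560834*(202/93 + 29668)/277 = (3560834/277)*(2759326/93) = 9825501837884/25761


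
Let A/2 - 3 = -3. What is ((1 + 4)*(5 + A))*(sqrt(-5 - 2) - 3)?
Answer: -75 + 25*I*sqrt(7) ≈ -75.0 + 66.144*I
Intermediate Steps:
A = 0 (A = 6 + 2*(-3) = 6 - 6 = 0)
((1 + 4)*(5 + A))*(sqrt(-5 - 2) - 3) = ((1 + 4)*(5 + 0))*(sqrt(-5 - 2) - 3) = (5*5)*(sqrt(-7) - 3) = 25*(I*sqrt(7) - 3) = 25*(-3 + I*sqrt(7)) = -75 + 25*I*sqrt(7)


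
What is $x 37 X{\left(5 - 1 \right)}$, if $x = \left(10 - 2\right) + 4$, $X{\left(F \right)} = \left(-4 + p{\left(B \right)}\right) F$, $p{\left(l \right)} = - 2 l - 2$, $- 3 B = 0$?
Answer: $-10656$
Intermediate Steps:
$B = 0$ ($B = \left(- \frac{1}{3}\right) 0 = 0$)
$p{\left(l \right)} = -2 - 2 l$
$X{\left(F \right)} = - 6 F$ ($X{\left(F \right)} = \left(-4 - 2\right) F = - 6 F$)
$x = 12$ ($x = 8 + 4 = 12$)
$x 37 X{\left(5 - 1 \right)} = 12 \cdot 37 \left(- 6 \left(5 - 1\right)\right) = 444 \left(- 6 \left(5 - 1\right)\right) = 444 \left(\left(-6\right) 4\right) = 444 \left(-24\right) = -10656$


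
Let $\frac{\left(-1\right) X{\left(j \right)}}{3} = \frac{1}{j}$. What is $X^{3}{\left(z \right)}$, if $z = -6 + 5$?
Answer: $27$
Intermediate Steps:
$z = -1$
$X{\left(j \right)} = - \frac{3}{j}$
$X^{3}{\left(z \right)} = \left(- \frac{3}{-1}\right)^{3} = \left(\left(-3\right) \left(-1\right)\right)^{3} = 3^{3} = 27$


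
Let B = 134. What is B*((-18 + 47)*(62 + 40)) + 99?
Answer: 396471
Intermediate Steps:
B*((-18 + 47)*(62 + 40)) + 99 = 134*((-18 + 47)*(62 + 40)) + 99 = 134*(29*102) + 99 = 134*2958 + 99 = 396372 + 99 = 396471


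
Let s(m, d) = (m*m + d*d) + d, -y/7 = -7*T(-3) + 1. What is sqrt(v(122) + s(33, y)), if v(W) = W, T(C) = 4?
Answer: sqrt(37121) ≈ 192.67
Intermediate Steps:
y = 189 (y = -7*(-7*4 + 1) = -7*(-28 + 1) = -7*(-27) = 189)
s(m, d) = d + d**2 + m**2 (s(m, d) = (m**2 + d**2) + d = (d**2 + m**2) + d = d + d**2 + m**2)
sqrt(v(122) + s(33, y)) = sqrt(122 + (189 + 189**2 + 33**2)) = sqrt(122 + (189 + 35721 + 1089)) = sqrt(122 + 36999) = sqrt(37121)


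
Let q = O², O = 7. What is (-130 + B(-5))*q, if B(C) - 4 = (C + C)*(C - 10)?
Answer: 1176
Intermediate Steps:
B(C) = 4 + 2*C*(-10 + C) (B(C) = 4 + (C + C)*(C - 10) = 4 + (2*C)*(-10 + C) = 4 + 2*C*(-10 + C))
q = 49 (q = 7² = 49)
(-130 + B(-5))*q = (-130 + (4 - 20*(-5) + 2*(-5)²))*49 = (-130 + (4 + 100 + 2*25))*49 = (-130 + (4 + 100 + 50))*49 = (-130 + 154)*49 = 24*49 = 1176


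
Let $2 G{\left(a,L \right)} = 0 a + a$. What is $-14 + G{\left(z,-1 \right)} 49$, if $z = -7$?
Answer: $- \frac{371}{2} \approx -185.5$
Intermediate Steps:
$G{\left(a,L \right)} = \frac{a}{2}$ ($G{\left(a,L \right)} = \frac{0 a + a}{2} = \frac{0 + a}{2} = \frac{a}{2}$)
$-14 + G{\left(z,-1 \right)} 49 = -14 + \frac{1}{2} \left(-7\right) 49 = -14 - \frac{343}{2} = - \frac{371}{2}$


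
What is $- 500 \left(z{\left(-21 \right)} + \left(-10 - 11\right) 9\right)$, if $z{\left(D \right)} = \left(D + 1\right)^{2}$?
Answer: $-105500$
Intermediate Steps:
$z{\left(D \right)} = \left(1 + D\right)^{2}$
$- 500 \left(z{\left(-21 \right)} + \left(-10 - 11\right) 9\right) = - 500 \left(\left(1 - 21\right)^{2} + \left(-10 - 11\right) 9\right) = - 500 \left(\left(-20\right)^{2} - 189\right) = - 500 \left(400 - 189\right) = \left(-500\right) 211 = -105500$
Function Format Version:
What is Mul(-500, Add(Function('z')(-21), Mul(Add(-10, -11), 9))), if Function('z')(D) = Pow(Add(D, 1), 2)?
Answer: -105500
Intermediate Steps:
Function('z')(D) = Pow(Add(1, D), 2)
Mul(-500, Add(Function('z')(-21), Mul(Add(-10, -11), 9))) = Mul(-500, Add(Pow(Add(1, -21), 2), Mul(Add(-10, -11), 9))) = Mul(-500, Add(Pow(-20, 2), Mul(-21, 9))) = Mul(-500, Add(400, -189)) = Mul(-500, 211) = -105500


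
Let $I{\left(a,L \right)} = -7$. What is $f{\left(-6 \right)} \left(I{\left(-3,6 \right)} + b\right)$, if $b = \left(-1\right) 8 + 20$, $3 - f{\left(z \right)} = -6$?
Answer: $45$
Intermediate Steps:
$f{\left(z \right)} = 9$ ($f{\left(z \right)} = 3 - -6 = 3 + 6 = 9$)
$b = 12$ ($b = -8 + 20 = 12$)
$f{\left(-6 \right)} \left(I{\left(-3,6 \right)} + b\right) = 9 \left(-7 + 12\right) = 9 \cdot 5 = 45$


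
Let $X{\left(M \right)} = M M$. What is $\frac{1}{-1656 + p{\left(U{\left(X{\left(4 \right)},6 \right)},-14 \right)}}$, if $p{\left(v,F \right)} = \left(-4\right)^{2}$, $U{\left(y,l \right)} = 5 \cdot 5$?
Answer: $- \frac{1}{1640} \approx -0.00060976$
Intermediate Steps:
$X{\left(M \right)} = M^{2}$
$U{\left(y,l \right)} = 25$
$p{\left(v,F \right)} = 16$
$\frac{1}{-1656 + p{\left(U{\left(X{\left(4 \right)},6 \right)},-14 \right)}} = \frac{1}{-1656 + 16} = \frac{1}{-1640} = - \frac{1}{1640}$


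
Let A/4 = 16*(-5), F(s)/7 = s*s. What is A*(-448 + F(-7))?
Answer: 33600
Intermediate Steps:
F(s) = 7*s**2 (F(s) = 7*(s*s) = 7*s**2)
A = -320 (A = 4*(16*(-5)) = 4*(-80) = -320)
A*(-448 + F(-7)) = -320*(-448 + 7*(-7)**2) = -320*(-448 + 7*49) = -320*(-448 + 343) = -320*(-105) = 33600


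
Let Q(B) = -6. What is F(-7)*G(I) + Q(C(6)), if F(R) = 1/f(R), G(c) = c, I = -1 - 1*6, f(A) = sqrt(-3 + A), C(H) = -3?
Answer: -6 + 7*I*sqrt(10)/10 ≈ -6.0 + 2.2136*I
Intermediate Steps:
I = -7 (I = -1 - 6 = -7)
F(R) = 1/sqrt(-3 + R) (F(R) = 1/(sqrt(-3 + R)) = 1/sqrt(-3 + R))
F(-7)*G(I) + Q(C(6)) = -7/sqrt(-3 - 7) - 6 = -7/sqrt(-10) - 6 = -I*sqrt(10)/10*(-7) - 6 = 7*I*sqrt(10)/10 - 6 = -6 + 7*I*sqrt(10)/10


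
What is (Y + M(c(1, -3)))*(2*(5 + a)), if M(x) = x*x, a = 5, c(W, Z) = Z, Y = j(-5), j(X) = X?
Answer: 80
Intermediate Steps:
Y = -5
M(x) = x²
(Y + M(c(1, -3)))*(2*(5 + a)) = (-5 + (-3)²)*(2*(5 + 5)) = (-5 + 9)*(2*10) = 4*20 = 80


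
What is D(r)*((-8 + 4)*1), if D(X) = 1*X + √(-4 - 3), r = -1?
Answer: 4 - 4*I*√7 ≈ 4.0 - 10.583*I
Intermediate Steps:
D(X) = X + I*√7 (D(X) = X + √(-7) = X + I*√7)
D(r)*((-8 + 4)*1) = (-1 + I*√7)*((-8 + 4)*1) = (-1 + I*√7)*(-4*1) = (-1 + I*√7)*(-4) = 4 - 4*I*√7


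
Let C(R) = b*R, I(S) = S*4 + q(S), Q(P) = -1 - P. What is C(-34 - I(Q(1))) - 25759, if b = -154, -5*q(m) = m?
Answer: -108467/5 ≈ -21693.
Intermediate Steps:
q(m) = -m/5
I(S) = 19*S/5 (I(S) = S*4 - S/5 = 4*S - S/5 = 19*S/5)
C(R) = -154*R
C(-34 - I(Q(1))) - 25759 = -154*(-34 - 19*(-1 - 1*1)/5) - 25759 = -154*(-34 - 19*(-1 - 1)/5) - 25759 = -154*(-34 - 19*(-2)/5) - 25759 = -154*(-34 - 1*(-38/5)) - 25759 = -154*(-34 + 38/5) - 25759 = -154*(-132/5) - 25759 = 20328/5 - 25759 = -108467/5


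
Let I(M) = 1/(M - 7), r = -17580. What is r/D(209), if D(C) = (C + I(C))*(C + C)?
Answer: -591860/2941257 ≈ -0.20123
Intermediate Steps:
I(M) = 1/(-7 + M)
D(C) = 2*C*(C + 1/(-7 + C)) (D(C) = (C + 1/(-7 + C))*(C + C) = (C + 1/(-7 + C))*(2*C) = 2*C*(C + 1/(-7 + C)))
r/D(209) = -17580*(-7 + 209)/(418*(1 + 209*(-7 + 209))) = -17580*101/(209*(1 + 209*202)) = -17580*101/(209*(1 + 42218)) = -17580/(2*209*(1/202)*42219) = -17580/8823771/101 = -17580*101/8823771 = -591860/2941257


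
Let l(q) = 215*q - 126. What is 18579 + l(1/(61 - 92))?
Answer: 571828/31 ≈ 18446.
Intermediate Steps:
l(q) = -126 + 215*q
18579 + l(1/(61 - 92)) = 18579 + (-126 + 215/(61 - 92)) = 18579 + (-126 + 215/(-31)) = 18579 + (-126 + 215*(-1/31)) = 18579 + (-126 - 215/31) = 18579 - 4121/31 = 571828/31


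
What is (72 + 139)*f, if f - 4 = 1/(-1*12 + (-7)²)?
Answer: 31439/37 ≈ 849.70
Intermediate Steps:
f = 149/37 (f = 4 + 1/(-1*12 + (-7)²) = 4 + 1/(-12 + 49) = 4 + 1/37 = 149/37 ≈ 4.0270)
(72 + 139)*f = (72 + 139)*(149/37) = 211*(149/37) = 31439/37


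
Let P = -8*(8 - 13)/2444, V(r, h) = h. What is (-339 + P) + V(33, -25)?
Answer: -222394/611 ≈ -363.98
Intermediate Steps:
P = 10/611 (P = -8*(-5)*(1/2444) = 40*(1/2444) = 10/611 ≈ 0.016367)
(-339 + P) + V(33, -25) = (-339 + 10/611) - 25 = -207119/611 - 25 = -222394/611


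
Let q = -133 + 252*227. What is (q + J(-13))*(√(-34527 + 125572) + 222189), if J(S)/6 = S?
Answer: 12663217677 + 56993*√91045 ≈ 1.2680e+10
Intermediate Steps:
q = 57071 (q = -133 + 57204 = 57071)
J(S) = 6*S
(q + J(-13))*(√(-34527 + 125572) + 222189) = (57071 + 6*(-13))*(√(-34527 + 125572) + 222189) = (57071 - 78)*(√91045 + 222189) = 56993*(222189 + √91045) = 12663217677 + 56993*√91045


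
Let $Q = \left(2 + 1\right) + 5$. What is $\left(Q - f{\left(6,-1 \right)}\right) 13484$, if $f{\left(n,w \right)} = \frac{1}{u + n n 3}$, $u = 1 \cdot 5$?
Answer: $\frac{12176052}{113} \approx 1.0775 \cdot 10^{5}$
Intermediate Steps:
$u = 5$
$f{\left(n,w \right)} = \frac{1}{5 + 3 n^{2}}$ ($f{\left(n,w \right)} = \frac{1}{5 + n n 3} = \frac{1}{5 + n^{2} \cdot 3} = \frac{1}{5 + 3 n^{2}}$)
$Q = 8$ ($Q = 3 + 5 = 8$)
$\left(Q - f{\left(6,-1 \right)}\right) 13484 = \left(8 - \frac{1}{5 + 3 \cdot 6^{2}}\right) 13484 = \left(8 - \frac{1}{5 + 3 \cdot 36}\right) 13484 = \left(8 - \frac{1}{5 + 108}\right) 13484 = \left(8 - \frac{1}{113}\right) 13484 = \frac{903}{113} \cdot 13484 = \frac{12176052}{113}$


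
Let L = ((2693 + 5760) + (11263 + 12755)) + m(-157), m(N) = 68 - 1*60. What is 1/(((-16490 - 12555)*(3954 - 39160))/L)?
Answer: 32479/1022558270 ≈ 3.1762e-5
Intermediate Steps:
m(N) = 8 (m(N) = 68 - 60 = 8)
L = 32479 (L = ((2693 + 5760) + (11263 + 12755)) + 8 = (8453 + 24018) + 8 = 32471 + 8 = 32479)
1/(((-16490 - 12555)*(3954 - 39160))/L) = 1/(((-16490 - 12555)*(3954 - 39160))/32479) = 1/(-29045*(-35206)*(1/32479)) = 1/(1022558270*(1/32479)) = 1/(1022558270/32479) = 32479/1022558270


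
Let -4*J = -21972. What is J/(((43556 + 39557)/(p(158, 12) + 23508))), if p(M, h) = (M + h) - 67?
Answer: 129695223/83113 ≈ 1560.5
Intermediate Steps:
J = 5493 (J = -¼*(-21972) = 5493)
p(M, h) = -67 + M + h
J/(((43556 + 39557)/(p(158, 12) + 23508))) = 5493/(((43556 + 39557)/((-67 + 158 + 12) + 23508))) = 5493/((83113/(103 + 23508))) = 5493/((83113/23611)) = 5493/((83113*(1/23611))) = 5493/(83113/23611) = 5493*(23611/83113) = 129695223/83113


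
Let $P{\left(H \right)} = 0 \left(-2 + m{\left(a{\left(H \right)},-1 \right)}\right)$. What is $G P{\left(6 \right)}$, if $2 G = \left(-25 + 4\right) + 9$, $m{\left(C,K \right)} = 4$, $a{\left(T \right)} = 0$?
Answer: $0$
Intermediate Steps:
$G = -6$ ($G = \frac{\left(-25 + 4\right) + 9}{2} = \frac{-21 + 9}{2} = \frac{1}{2} \left(-12\right) = -6$)
$P{\left(H \right)} = 0$ ($P{\left(H \right)} = 0 \left(-2 + 4\right) = 0 \cdot 2 = 0$)
$G P{\left(6 \right)} = \left(-6\right) 0 = 0$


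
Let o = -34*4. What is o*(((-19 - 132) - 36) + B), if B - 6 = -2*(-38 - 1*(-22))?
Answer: 20264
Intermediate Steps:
B = 38 (B = 6 - 2*(-38 - 1*(-22)) = 6 - 2*(-38 + 22) = 6 - 2*(-16) = 6 + 32 = 38)
o = -136
o*(((-19 - 132) - 36) + B) = -136*(((-19 - 132) - 36) + 38) = -136*((-151 - 36) + 38) = -136*(-187 + 38) = -136*(-149) = 20264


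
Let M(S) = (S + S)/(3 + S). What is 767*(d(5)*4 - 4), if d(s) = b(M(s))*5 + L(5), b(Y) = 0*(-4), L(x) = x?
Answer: 12272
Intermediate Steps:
M(S) = 2*S/(3 + S) (M(S) = (2*S)/(3 + S) = 2*S/(3 + S))
b(Y) = 0
d(s) = 5 (d(s) = 0*5 + 5 = 0 + 5 = 5)
767*(d(5)*4 - 4) = 767*(5*4 - 4) = 767*(20 - 4) = 767*16 = 12272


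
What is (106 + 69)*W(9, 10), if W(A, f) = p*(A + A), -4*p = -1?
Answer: 1575/2 ≈ 787.50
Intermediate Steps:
p = ¼ (p = -¼*(-1) = ¼ ≈ 0.25000)
W(A, f) = A/2 (W(A, f) = (A + A)/4 = (2*A)/4 = A/2)
(106 + 69)*W(9, 10) = (106 + 69)*((½)*9) = 175*(9/2) = 1575/2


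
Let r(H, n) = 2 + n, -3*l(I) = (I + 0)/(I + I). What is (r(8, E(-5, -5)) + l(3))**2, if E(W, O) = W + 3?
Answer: 1/36 ≈ 0.027778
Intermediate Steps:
E(W, O) = 3 + W
l(I) = -1/6 (l(I) = -(I + 0)/(3*(I + I)) = -I/(3*(2*I)) = -I*1/(2*I)/3 = -1/3*1/2 = -1/6)
(r(8, E(-5, -5)) + l(3))**2 = ((2 + (3 - 5)) - 1/6)**2 = ((2 - 2) - 1/6)**2 = (0 - 1/6)**2 = (-1/6)**2 = 1/36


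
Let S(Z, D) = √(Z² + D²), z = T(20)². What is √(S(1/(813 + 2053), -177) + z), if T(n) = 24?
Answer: √(4731238656 + 14330*√10293401101)/2866 ≈ 27.441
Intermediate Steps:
z = 576 (z = 24² = 576)
S(Z, D) = √(D² + Z²)
√(S(1/(813 + 2053), -177) + z) = √(√((-177)² + (1/(813 + 2053))²) + 576) = √(√(31329 + (1/2866)²) + 576) = √(√(31329 + 1/8213956) + 576) = √(√(257335027525/8213956) + 576) = √(5*√10293401101/2866 + 576) = √(576 + 5*√10293401101/2866)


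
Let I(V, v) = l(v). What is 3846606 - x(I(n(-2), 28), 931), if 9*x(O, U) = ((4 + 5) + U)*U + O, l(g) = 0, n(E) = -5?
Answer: 33744314/9 ≈ 3.7494e+6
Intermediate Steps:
I(V, v) = 0
x(O, U) = O/9 + U*(9 + U)/9 (x(O, U) = (((4 + 5) + U)*U + O)/9 = ((9 + U)*U + O)/9 = (U*(9 + U) + O)/9 = (O + U*(9 + U))/9 = O/9 + U*(9 + U)/9)
3846606 - x(I(n(-2), 28), 931) = 3846606 - (931 + (⅑)*0 + (⅑)*931²) = 3846606 - (931 + 0 + (⅑)*866761) = 3846606 - (931 + 0 + 866761/9) = 3846606 - 1*875140/9 = 3846606 - 875140/9 = 33744314/9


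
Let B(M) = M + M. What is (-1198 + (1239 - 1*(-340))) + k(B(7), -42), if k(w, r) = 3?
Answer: 384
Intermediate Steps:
B(M) = 2*M
(-1198 + (1239 - 1*(-340))) + k(B(7), -42) = (-1198 + (1239 - 1*(-340))) + 3 = (-1198 + (1239 + 340)) + 3 = (-1198 + 1579) + 3 = 381 + 3 = 384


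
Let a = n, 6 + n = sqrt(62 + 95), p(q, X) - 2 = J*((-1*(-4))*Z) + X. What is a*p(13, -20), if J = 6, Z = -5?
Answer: 828 - 138*sqrt(157) ≈ -901.13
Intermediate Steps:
p(q, X) = -118 + X (p(q, X) = 2 + (6*(-1*(-4)*(-5)) + X) = 2 + (6*(4*(-5)) + X) = 2 + (6*(-20) + X) = 2 + (-120 + X) = -118 + X)
n = -6 + sqrt(157) (n = -6 + sqrt(62 + 95) = -6 + sqrt(157) ≈ 6.5300)
a = -6 + sqrt(157) ≈ 6.5300
a*p(13, -20) = (-6 + sqrt(157))*(-118 - 20) = (-6 + sqrt(157))*(-138) = 828 - 138*sqrt(157)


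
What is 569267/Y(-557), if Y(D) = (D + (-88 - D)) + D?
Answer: -569267/645 ≈ -882.58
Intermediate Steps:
Y(D) = -88 + D
569267/Y(-557) = 569267/(-88 - 557) = 569267/(-645) = 569267*(-1/645) = -569267/645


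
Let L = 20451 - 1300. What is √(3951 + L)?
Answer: √23102 ≈ 151.99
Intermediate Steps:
L = 19151
√(3951 + L) = √(3951 + 19151) = √23102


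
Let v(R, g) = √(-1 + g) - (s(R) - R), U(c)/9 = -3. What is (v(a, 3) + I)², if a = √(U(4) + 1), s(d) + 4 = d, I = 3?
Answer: (7 + √2)² ≈ 70.799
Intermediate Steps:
U(c) = -27 (U(c) = 9*(-3) = -27)
s(d) = -4 + d
a = I*√26 (a = √(-27 + 1) = √(-26) = I*√26 ≈ 5.099*I)
v(R, g) = 4 + √(-1 + g) (v(R, g) = √(-1 + g) - ((-4 + R) - R) = √(-1 + g) - 1*(-4) = √(-1 + g) + 4 = 4 + √(-1 + g))
(v(a, 3) + I)² = ((4 + √(-1 + 3)) + 3)² = ((4 + √2) + 3)² = (7 + √2)²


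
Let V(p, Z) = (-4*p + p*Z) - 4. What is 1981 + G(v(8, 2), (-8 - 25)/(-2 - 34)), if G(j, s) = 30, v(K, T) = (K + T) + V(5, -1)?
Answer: 2011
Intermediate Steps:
V(p, Z) = -4 - 4*p + Z*p (V(p, Z) = (-4*p + Z*p) - 4 = -4 - 4*p + Z*p)
v(K, T) = -29 + K + T (v(K, T) = (K + T) + (-4 - 4*5 - 1*5) = (K + T) + (-4 - 20 - 5) = (K + T) - 29 = -29 + K + T)
1981 + G(v(8, 2), (-8 - 25)/(-2 - 34)) = 1981 + 30 = 2011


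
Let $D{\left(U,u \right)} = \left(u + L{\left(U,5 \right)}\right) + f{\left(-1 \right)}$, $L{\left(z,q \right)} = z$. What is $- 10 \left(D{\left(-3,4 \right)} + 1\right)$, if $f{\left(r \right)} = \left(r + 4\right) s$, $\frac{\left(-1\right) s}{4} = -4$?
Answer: $-500$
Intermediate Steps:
$s = 16$ ($s = \left(-4\right) \left(-4\right) = 16$)
$f{\left(r \right)} = 64 + 16 r$ ($f{\left(r \right)} = \left(r + 4\right) 16 = \left(4 + r\right) 16 = 64 + 16 r$)
$D{\left(U,u \right)} = 48 + U + u$ ($D{\left(U,u \right)} = \left(u + U\right) + \left(64 + 16 \left(-1\right)\right) = \left(U + u\right) + \left(64 - 16\right) = \left(U + u\right) + 48 = 48 + U + u$)
$- 10 \left(D{\left(-3,4 \right)} + 1\right) = - 10 \left(\left(48 - 3 + 4\right) + 1\right) = - 10 \left(49 + 1\right) = \left(-10\right) 50 = -500$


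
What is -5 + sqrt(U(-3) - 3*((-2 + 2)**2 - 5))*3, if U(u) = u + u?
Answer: 4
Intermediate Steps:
U(u) = 2*u
-5 + sqrt(U(-3) - 3*((-2 + 2)**2 - 5))*3 = -5 + sqrt(2*(-3) - 3*((-2 + 2)**2 - 5))*3 = -5 + sqrt(-6 - 3*(0**2 - 5))*3 = -5 + sqrt(-6 - 3*(0 - 5))*3 = -5 + sqrt(-6 - 3*(-5))*3 = -5 + sqrt(-6 + 15)*3 = -5 + sqrt(9)*3 = -5 + 3*3 = -5 + 9 = 4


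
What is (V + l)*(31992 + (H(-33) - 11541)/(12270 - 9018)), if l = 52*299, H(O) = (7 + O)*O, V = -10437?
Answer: 177227845137/1084 ≈ 1.6349e+8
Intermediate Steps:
H(O) = O*(7 + O)
l = 15548
(V + l)*(31992 + (H(-33) - 11541)/(12270 - 9018)) = (-10437 + 15548)*(31992 + (-33*(7 - 33) - 11541)/(12270 - 9018)) = 5111*(31992 + (-33*(-26) - 11541)/3252) = 5111*(31992 + (858 - 11541)*(1/3252)) = 5111*(31992 - 10683*1/3252) = 5111*(31992 - 3561/1084) = 5111*(34675767/1084) = 177227845137/1084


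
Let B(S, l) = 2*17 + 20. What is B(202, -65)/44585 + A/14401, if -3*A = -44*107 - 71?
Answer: 71801559/642068585 ≈ 0.11183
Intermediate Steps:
B(S, l) = 54 (B(S, l) = 34 + 20 = 54)
A = 1593 (A = -(-44*107 - 71)/3 = -(-4708 - 71)/3 = -⅓*(-4779) = 1593)
B(202, -65)/44585 + A/14401 = 54/44585 + 1593/14401 = 71801559/642068585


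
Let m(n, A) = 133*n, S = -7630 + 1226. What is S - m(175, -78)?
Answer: -29679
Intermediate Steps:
S = -6404
S - m(175, -78) = -6404 - 133*175 = -6404 - 1*23275 = -6404 - 23275 = -29679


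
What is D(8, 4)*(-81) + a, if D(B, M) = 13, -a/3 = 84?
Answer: -1305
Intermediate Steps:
a = -252 (a = -3*84 = -252)
D(8, 4)*(-81) + a = 13*(-81) - 252 = -1053 - 252 = -1305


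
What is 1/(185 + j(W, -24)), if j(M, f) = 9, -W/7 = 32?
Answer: 1/194 ≈ 0.0051546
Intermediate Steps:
W = -224 (W = -7*32 = -224)
1/(185 + j(W, -24)) = 1/(185 + 9) = 1/194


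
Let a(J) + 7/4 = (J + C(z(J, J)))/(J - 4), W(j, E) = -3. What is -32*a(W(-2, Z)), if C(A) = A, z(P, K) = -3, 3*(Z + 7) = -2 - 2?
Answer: 200/7 ≈ 28.571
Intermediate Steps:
Z = -25/3 (Z = -7 + (-2 - 2)/3 = -7 + (1/3)*(-4) = -7 - 4/3 = -25/3 ≈ -8.3333)
a(J) = -7/4 + (-3 + J)/(-4 + J) (a(J) = -7/4 + (J - 3)/(J - 4) = -7/4 + (-3 + J)/(-4 + J))
-32*a(W(-2, Z)) = -8*(16 - 3*(-3))/(-4 - 3) = -8*(16 + 9)/(-7) = -8*(-1)*25/7 = -32*(-25/28) = 200/7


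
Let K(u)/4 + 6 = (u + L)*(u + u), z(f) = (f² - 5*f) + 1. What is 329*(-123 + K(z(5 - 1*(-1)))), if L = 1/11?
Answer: 905079/11 ≈ 82280.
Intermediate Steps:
L = 1/11 ≈ 0.090909
z(f) = 1 + f² - 5*f
K(u) = -24 + 8*u*(1/11 + u) (K(u) = -24 + 4*((u + 1/11)*(u + u)) = -24 + 4*((1/11 + u)*(2*u)) = -24 + 4*(2*u*(1/11 + u)) = -24 + 8*u*(1/11 + u))
329*(-123 + K(z(5 - 1*(-1)))) = 329*(-123 + (-24 + 8*(1 + (5 - 1*(-1))² - 5*(5 - 1*(-1)))² + 8*(1 + (5 - 1*(-1))² - 5*(5 - 1*(-1)))/11)) = 329*(-123 + (-24 + 8*(1 + (5 + 1)² - 5*(5 + 1))² + 8*(1 + (5 + 1)² - 5*(5 + 1))/11)) = 329*(-123 + (-24 + 8*(1 + 6² - 5*6)² + 8*(1 + 6² - 5*6)/11)) = 329*(-123 + (-24 + 8*(1 + 36 - 30)² + 8*(1 + 36 - 30)/11)) = 329*(-123 + (-24 + 8*7² + (8/11)*7)) = 329*(-123 + (-24 + 8*49 + 56/11)) = 329*(-123 + (-24 + 392 + 56/11)) = 329*(-123 + 4104/11) = 329*(2751/11) = 905079/11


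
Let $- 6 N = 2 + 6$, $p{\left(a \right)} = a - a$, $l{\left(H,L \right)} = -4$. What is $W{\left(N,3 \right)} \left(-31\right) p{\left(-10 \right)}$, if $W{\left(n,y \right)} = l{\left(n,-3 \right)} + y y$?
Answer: $0$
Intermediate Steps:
$p{\left(a \right)} = 0$
$N = - \frac{4}{3}$ ($N = - \frac{2 + 6}{6} = \left(- \frac{1}{6}\right) 8 = - \frac{4}{3} \approx -1.3333$)
$W{\left(n,y \right)} = -4 + y^{2}$ ($W{\left(n,y \right)} = -4 + y y = -4 + y^{2}$)
$W{\left(N,3 \right)} \left(-31\right) p{\left(-10 \right)} = \left(-4 + 3^{2}\right) \left(-31\right) 0 = \left(-4 + 9\right) \left(-31\right) 0 = 5 \left(-31\right) 0 = \left(-155\right) 0 = 0$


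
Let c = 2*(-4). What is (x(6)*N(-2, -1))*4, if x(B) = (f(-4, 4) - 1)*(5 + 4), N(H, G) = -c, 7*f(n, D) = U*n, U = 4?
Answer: -6624/7 ≈ -946.29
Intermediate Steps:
f(n, D) = 4*n/7 (f(n, D) = (4*n)/7 = 4*n/7)
c = -8
N(H, G) = 8 (N(H, G) = -1*(-8) = 8)
x(B) = -207/7 (x(B) = ((4/7)*(-4) - 1)*(5 + 4) = (-16/7 - 1)*9 = -23/7*9 = -207/7)
(x(6)*N(-2, -1))*4 = -207/7*8*4 = -1656/7*4 = -6624/7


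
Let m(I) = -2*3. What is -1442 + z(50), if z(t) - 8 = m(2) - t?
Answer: -1490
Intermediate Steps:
m(I) = -6
z(t) = 2 - t (z(t) = 8 + (-6 - t) = 2 - t)
-1442 + z(50) = -1442 + (2 - 1*50) = -1442 + (2 - 50) = -1442 - 48 = -1490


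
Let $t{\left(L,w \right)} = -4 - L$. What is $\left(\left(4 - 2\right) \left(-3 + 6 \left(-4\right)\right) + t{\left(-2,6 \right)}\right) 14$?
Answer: $-784$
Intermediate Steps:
$\left(\left(4 - 2\right) \left(-3 + 6 \left(-4\right)\right) + t{\left(-2,6 \right)}\right) 14 = \left(\left(4 - 2\right) \left(-3 + 6 \left(-4\right)\right) - 2\right) 14 = \left(2 \left(-3 - 24\right) + \left(-4 + 2\right)\right) 14 = \left(2 \left(-27\right) - 2\right) 14 = \left(-54 - 2\right) 14 = \left(-56\right) 14 = -784$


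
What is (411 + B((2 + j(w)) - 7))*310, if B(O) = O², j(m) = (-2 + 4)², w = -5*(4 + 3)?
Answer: 127720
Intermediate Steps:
w = -35 (w = -5*7 = -35)
j(m) = 4 (j(m) = 2² = 4)
(411 + B((2 + j(w)) - 7))*310 = (411 + ((2 + 4) - 7)²)*310 = (411 + (6 - 7)²)*310 = (411 + (-1)²)*310 = (411 + 1)*310 = 412*310 = 127720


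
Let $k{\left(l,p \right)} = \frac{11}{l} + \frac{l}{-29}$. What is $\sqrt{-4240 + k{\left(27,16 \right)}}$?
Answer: $\frac{i \sqrt{288868710}}{261} \approx 65.119 i$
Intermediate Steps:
$k{\left(l,p \right)} = \frac{11}{l} - \frac{l}{29}$ ($k{\left(l,p \right)} = \frac{11}{l} + l \left(- \frac{1}{29}\right) = \frac{11}{l} - \frac{l}{29}$)
$\sqrt{-4240 + k{\left(27,16 \right)}} = \sqrt{-4240 + \left(\frac{11}{27} - \frac{27}{29}\right)} = \sqrt{-4240 - \frac{410}{783}} = \sqrt{- \frac{3320330}{783}} = \frac{i \sqrt{288868710}}{261}$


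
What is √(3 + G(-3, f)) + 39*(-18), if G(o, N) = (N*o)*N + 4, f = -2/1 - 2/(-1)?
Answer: -702 + √7 ≈ -699.35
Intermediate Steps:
f = 0 (f = -2*1 - 2*(-1) = -2 + 2 = 0)
G(o, N) = 4 + o*N² (G(o, N) = o*N² + 4 = 4 + o*N²)
√(3 + G(-3, f)) + 39*(-18) = √(3 + (4 - 3*0²)) + 39*(-18) = √(3 + (4 - 3*0)) - 702 = √(3 + (4 + 0)) - 702 = √(3 + 4) - 702 = √7 - 702 = -702 + √7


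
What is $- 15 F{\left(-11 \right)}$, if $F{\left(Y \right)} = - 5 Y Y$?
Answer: $9075$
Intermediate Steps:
$F{\left(Y \right)} = - 5 Y^{2}$
$- 15 F{\left(-11 \right)} = - 15 \left(- 5 \left(-11\right)^{2}\right) = - 15 \left(\left(-5\right) 121\right) = \left(-15\right) \left(-605\right) = 9075$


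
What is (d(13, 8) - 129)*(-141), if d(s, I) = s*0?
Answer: 18189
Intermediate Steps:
d(s, I) = 0
(d(13, 8) - 129)*(-141) = (0 - 129)*(-141) = -129*(-141) = 18189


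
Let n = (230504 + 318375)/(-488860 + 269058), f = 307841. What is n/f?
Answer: -548879/67664067482 ≈ -8.1118e-6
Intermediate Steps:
n = -548879/219802 (n = 548879/(-219802) = 548879*(-1/219802) = -548879/219802 ≈ -2.4972)
n/f = -548879/219802/307841 = -548879/219802*1/307841 = -548879/67664067482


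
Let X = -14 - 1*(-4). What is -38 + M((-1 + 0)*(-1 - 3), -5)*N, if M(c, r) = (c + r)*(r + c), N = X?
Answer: -48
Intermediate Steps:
X = -10 (X = -14 + 4 = -10)
N = -10
M(c, r) = (c + r)² (M(c, r) = (c + r)*(c + r) = (c + r)²)
-38 + M((-1 + 0)*(-1 - 3), -5)*N = -38 + ((-1 + 0)*(-1 - 3) - 5)²*(-10) = -38 + (-1*(-4) - 5)²*(-10) = -38 + (4 - 5)²*(-10) = -38 + (-1)²*(-10) = -38 + 1*(-10) = -38 - 10 = -48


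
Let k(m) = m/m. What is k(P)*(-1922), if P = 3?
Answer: -1922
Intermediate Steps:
k(m) = 1
k(P)*(-1922) = 1*(-1922) = -1922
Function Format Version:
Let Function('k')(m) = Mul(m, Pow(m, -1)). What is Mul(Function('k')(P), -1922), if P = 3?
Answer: -1922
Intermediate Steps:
Function('k')(m) = 1
Mul(Function('k')(P), -1922) = Mul(1, -1922) = -1922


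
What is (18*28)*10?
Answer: 5040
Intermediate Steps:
(18*28)*10 = 504*10 = 5040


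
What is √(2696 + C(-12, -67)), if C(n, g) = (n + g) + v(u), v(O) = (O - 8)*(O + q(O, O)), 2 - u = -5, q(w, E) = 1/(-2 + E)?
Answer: √65245/5 ≈ 51.086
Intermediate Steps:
u = 7 (u = 2 - 1*(-5) = 2 + 5 = 7)
v(O) = (-8 + O)*(O + 1/(-2 + O)) (v(O) = (O - 8)*(O + 1/(-2 + O)) = (-8 + O)*(O + 1/(-2 + O)))
C(n, g) = -36/5 + g + n (C(n, g) = (n + g) + (-8 + 7 + 7*(-8 + 7)*(-2 + 7))/(-2 + 7) = (g + n) + (-8 + 7 + 7*(-1)*5)/5 = (g + n) + (-8 + 7 - 35)/5 = (g + n) + (⅕)*(-36) = (g + n) - 36/5 = -36/5 + g + n)
√(2696 + C(-12, -67)) = √(2696 + (-36/5 - 67 - 12)) = √(2696 - 431/5) = √(13049/5) = √65245/5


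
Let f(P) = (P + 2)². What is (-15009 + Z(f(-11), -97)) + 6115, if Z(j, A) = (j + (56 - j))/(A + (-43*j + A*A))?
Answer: -51843070/5829 ≈ -8894.0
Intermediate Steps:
f(P) = (2 + P)²
Z(j, A) = 56/(A + A² - 43*j) (Z(j, A) = 56/(A + (-43*j + A²)) = 56/(A + (A² - 43*j)) = 56/(A + A² - 43*j))
(-15009 + Z(f(-11), -97)) + 6115 = (-15009 + 56/(-97 + (-97)² - 43*(2 - 11)²)) + 6115 = (-15009 + 56/(-97 + 9409 - 43*(-9)²)) + 6115 = (-15009 + 56/(-97 + 9409 - 43*81)) + 6115 = (-15009 + 56/(-97 + 9409 - 3483)) + 6115 = (-15009 + 56/5829) + 6115 = -87487405/5829 + 6115 = -51843070/5829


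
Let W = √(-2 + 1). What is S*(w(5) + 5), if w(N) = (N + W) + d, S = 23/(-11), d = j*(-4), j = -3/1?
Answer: -46 - 23*I/11 ≈ -46.0 - 2.0909*I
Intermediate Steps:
j = -3 (j = -3*1 = -3)
d = 12 (d = -3*(-4) = 12)
S = -23/11 (S = 23*(-1/11) = -23/11 ≈ -2.0909)
W = I (W = √(-1) = I ≈ 1.0*I)
w(N) = 12 + I + N (w(N) = (N + I) + 12 = (I + N) + 12 = 12 + I + N)
S*(w(5) + 5) = -23*((12 + I + 5) + 5)/11 = -23*((17 + I) + 5)/11 = -23*(22 + I)/11 = -46 - 23*I/11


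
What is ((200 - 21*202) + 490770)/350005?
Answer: 486728/350005 ≈ 1.3906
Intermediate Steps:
((200 - 21*202) + 490770)/350005 = ((200 - 4242) + 490770)*(1/350005) = (-4042 + 490770)*(1/350005) = 486728*(1/350005) = 486728/350005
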